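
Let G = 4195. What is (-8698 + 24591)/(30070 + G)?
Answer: 15893/34265 ≈ 0.46383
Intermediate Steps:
(-8698 + 24591)/(30070 + G) = (-8698 + 24591)/(30070 + 4195) = 15893/34265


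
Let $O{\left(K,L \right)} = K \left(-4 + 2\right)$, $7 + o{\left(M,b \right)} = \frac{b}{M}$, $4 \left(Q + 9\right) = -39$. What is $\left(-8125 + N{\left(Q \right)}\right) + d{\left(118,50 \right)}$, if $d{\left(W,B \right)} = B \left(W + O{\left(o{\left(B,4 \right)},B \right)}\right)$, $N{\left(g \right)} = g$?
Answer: $- \frac{6207}{4} \approx -1551.8$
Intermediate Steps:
$Q = - \frac{75}{4}$ ($Q = -9 + \frac{1}{4} \left(-39\right) = -9 - \frac{39}{4} = - \frac{75}{4} \approx -18.75$)
$o{\left(M,b \right)} = -7 + \frac{b}{M}$
$O{\left(K,L \right)} = - 2 K$ ($O{\left(K,L \right)} = K \left(-2\right) = - 2 K$)
$d{\left(W,B \right)} = B \left(14 + W - \frac{8}{B}\right)$ ($d{\left(W,B \right)} = B \left(W - 2 \left(-7 + \frac{4}{B}\right)\right) = B \left(W + \left(14 - \frac{8}{B}\right)\right) = B \left(14 + W - \frac{8}{B}\right)$)
$\left(-8125 + N{\left(Q \right)}\right) + d{\left(118,50 \right)} = \left(-8125 - \frac{75}{4}\right) + \left(-8 + 14 \cdot 50 + 50 \cdot 118\right) = - \frac{32575}{4} + \left(-8 + 700 + 5900\right) = - \frac{32575}{4} + 6592 = - \frac{6207}{4}$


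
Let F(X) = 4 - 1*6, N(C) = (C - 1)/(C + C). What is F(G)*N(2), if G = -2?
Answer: -½ ≈ -0.50000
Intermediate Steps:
N(C) = (-1 + C)/(2*C) (N(C) = (-1 + C)/((2*C)) = (-1 + C)*(1/(2*C)) = (-1 + C)/(2*C))
F(X) = -2 (F(X) = 4 - 6 = -2)
F(G)*N(2) = -(-1 + 2)/2 = -1/2 = -2*¼ = -½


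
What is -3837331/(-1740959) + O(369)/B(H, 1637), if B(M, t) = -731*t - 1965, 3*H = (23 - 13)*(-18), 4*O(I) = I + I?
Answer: 9198299555273/4173468697816 ≈ 2.2040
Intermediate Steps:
O(I) = I/2 (O(I) = (I + I)/4 = (2*I)/4 = I/2)
H = -60 (H = ((23 - 13)*(-18))/3 = (10*(-18))/3 = (⅓)*(-180) = -60)
B(M, t) = -1965 - 731*t
-3837331/(-1740959) + O(369)/B(H, 1637) = -3837331/(-1740959) + ((½)*369)/(-1965 - 731*1637) = -3837331*(-1/1740959) + 369/(2*(-1965 - 1196647)) = 3837331/1740959 + (369/2)/(-1198612) = 3837331/1740959 + (369/2)*(-1/1198612) = 3837331/1740959 - 369/2397224 = 9198299555273/4173468697816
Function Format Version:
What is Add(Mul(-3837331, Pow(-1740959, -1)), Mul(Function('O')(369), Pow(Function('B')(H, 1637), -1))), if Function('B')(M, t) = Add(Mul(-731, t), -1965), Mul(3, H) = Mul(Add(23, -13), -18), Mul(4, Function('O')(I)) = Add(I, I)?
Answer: Rational(9198299555273, 4173468697816) ≈ 2.2040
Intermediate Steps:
Function('O')(I) = Mul(Rational(1, 2), I) (Function('O')(I) = Mul(Rational(1, 4), Add(I, I)) = Mul(Rational(1, 4), Mul(2, I)) = Mul(Rational(1, 2), I))
H = -60 (H = Mul(Rational(1, 3), Mul(Add(23, -13), -18)) = Mul(Rational(1, 3), Mul(10, -18)) = Mul(Rational(1, 3), -180) = -60)
Function('B')(M, t) = Add(-1965, Mul(-731, t))
Add(Mul(-3837331, Pow(-1740959, -1)), Mul(Function('O')(369), Pow(Function('B')(H, 1637), -1))) = Add(Mul(-3837331, Pow(-1740959, -1)), Mul(Mul(Rational(1, 2), 369), Pow(Add(-1965, Mul(-731, 1637)), -1))) = Add(Mul(-3837331, Rational(-1, 1740959)), Mul(Rational(369, 2), Pow(Add(-1965, -1196647), -1))) = Add(Rational(3837331, 1740959), Mul(Rational(369, 2), Pow(-1198612, -1))) = Add(Rational(3837331, 1740959), Mul(Rational(369, 2), Rational(-1, 1198612))) = Add(Rational(3837331, 1740959), Rational(-369, 2397224)) = Rational(9198299555273, 4173468697816)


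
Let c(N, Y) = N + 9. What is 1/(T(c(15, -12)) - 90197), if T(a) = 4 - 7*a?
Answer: -1/90361 ≈ -1.1067e-5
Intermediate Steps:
c(N, Y) = 9 + N
1/(T(c(15, -12)) - 90197) = 1/((4 - 7*(9 + 15)) - 90197) = 1/((4 - 7*24) - 90197) = 1/((4 - 168) - 90197) = 1/(-164 - 90197) = 1/(-90361) = -1/90361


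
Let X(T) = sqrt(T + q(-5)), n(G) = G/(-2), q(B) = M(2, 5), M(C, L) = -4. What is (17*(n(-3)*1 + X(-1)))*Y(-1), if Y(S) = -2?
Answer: -51 - 34*I*sqrt(5) ≈ -51.0 - 76.026*I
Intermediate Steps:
q(B) = -4
n(G) = -G/2 (n(G) = G*(-1/2) = -G/2)
X(T) = sqrt(-4 + T) (X(T) = sqrt(T - 4) = sqrt(-4 + T))
(17*(n(-3)*1 + X(-1)))*Y(-1) = (17*(-1/2*(-3)*1 + sqrt(-4 - 1)))*(-2) = (17*((3/2)*1 + sqrt(-5)))*(-2) = (17*(3/2 + I*sqrt(5)))*(-2) = (51/2 + 17*I*sqrt(5))*(-2) = -51 - 34*I*sqrt(5)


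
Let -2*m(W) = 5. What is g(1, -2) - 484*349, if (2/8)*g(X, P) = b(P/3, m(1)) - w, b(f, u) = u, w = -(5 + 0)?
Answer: -168906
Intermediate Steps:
m(W) = -5/2 (m(W) = -½*5 = -5/2)
w = -5 (w = -1*5 = -5)
g(X, P) = 10 (g(X, P) = 4*(-5/2 - 1*(-5)) = 4*(-5/2 + 5) = 4*(5/2) = 10)
g(1, -2) - 484*349 = 10 - 484*349 = 10 - 168916 = -168906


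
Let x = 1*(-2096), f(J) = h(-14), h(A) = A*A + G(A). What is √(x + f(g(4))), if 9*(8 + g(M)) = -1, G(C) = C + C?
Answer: 2*I*√482 ≈ 43.909*I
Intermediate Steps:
G(C) = 2*C
h(A) = A² + 2*A (h(A) = A*A + 2*A = A² + 2*A)
g(M) = -73/9 (g(M) = -8 + (⅑)*(-1) = -8 - ⅑ = -73/9)
f(J) = 168 (f(J) = -14*(2 - 14) = -14*(-12) = 168)
x = -2096
√(x + f(g(4))) = √(-2096 + 168) = √(-1928) = 2*I*√482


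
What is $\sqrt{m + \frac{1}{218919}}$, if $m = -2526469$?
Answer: $\frac{i \sqrt{121082362217762190}}{218919} \approx 1589.5 i$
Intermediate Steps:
$\sqrt{m + \frac{1}{218919}} = \sqrt{-2526469 + \frac{1}{218919}} = \sqrt{- \frac{553092067010}{218919}} = \frac{i \sqrt{121082362217762190}}{218919}$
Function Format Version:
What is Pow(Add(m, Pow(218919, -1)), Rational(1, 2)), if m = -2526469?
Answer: Mul(Rational(1, 218919), I, Pow(121082362217762190, Rational(1, 2))) ≈ Mul(1589.5, I)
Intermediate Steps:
Pow(Add(m, Pow(218919, -1)), Rational(1, 2)) = Pow(Add(-2526469, Pow(218919, -1)), Rational(1, 2)) = Pow(Add(-2526469, Rational(1, 218919)), Rational(1, 2)) = Pow(Rational(-553092067010, 218919), Rational(1, 2)) = Mul(Rational(1, 218919), I, Pow(121082362217762190, Rational(1, 2)))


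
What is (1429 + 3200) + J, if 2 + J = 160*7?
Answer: 5747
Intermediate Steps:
J = 1118 (J = -2 + 160*7 = -2 + 1120 = 1118)
(1429 + 3200) + J = (1429 + 3200) + 1118 = 4629 + 1118 = 5747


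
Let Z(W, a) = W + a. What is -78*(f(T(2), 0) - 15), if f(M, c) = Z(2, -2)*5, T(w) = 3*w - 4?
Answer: 1170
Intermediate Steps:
T(w) = -4 + 3*w
f(M, c) = 0 (f(M, c) = (2 - 2)*5 = 0*5 = 0)
-78*(f(T(2), 0) - 15) = -78*(0 - 15) = -78*(-15) = 1170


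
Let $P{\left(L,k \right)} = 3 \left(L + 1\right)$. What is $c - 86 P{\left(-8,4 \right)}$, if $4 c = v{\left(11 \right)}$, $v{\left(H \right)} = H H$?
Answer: $\frac{7345}{4} \approx 1836.3$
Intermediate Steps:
$v{\left(H \right)} = H^{2}$
$P{\left(L,k \right)} = 3 + 3 L$ ($P{\left(L,k \right)} = 3 \left(1 + L\right) = 3 + 3 L$)
$c = \frac{121}{4}$ ($c = \frac{11^{2}}{4} = \frac{1}{4} \cdot 121 = \frac{121}{4} \approx 30.25$)
$c - 86 P{\left(-8,4 \right)} = \frac{121}{4} - 86 \left(3 + 3 \left(-8\right)\right) = \frac{121}{4} - 86 \left(3 - 24\right) = \frac{121}{4} - -1806 = \frac{121}{4} + 1806 = \frac{7345}{4}$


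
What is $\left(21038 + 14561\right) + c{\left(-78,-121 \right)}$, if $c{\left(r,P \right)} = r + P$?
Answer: $35400$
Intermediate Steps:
$c{\left(r,P \right)} = P + r$
$\left(21038 + 14561\right) + c{\left(-78,-121 \right)} = \left(21038 + 14561\right) - 199 = 35599 - 199 = 35400$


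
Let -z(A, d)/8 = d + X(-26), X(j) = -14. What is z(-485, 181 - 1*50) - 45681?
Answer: -46617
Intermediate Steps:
z(A, d) = 112 - 8*d (z(A, d) = -8*(d - 14) = -8*(-14 + d) = 112 - 8*d)
z(-485, 181 - 1*50) - 45681 = (112 - 8*(181 - 1*50)) - 45681 = (112 - 8*(181 - 50)) - 45681 = (112 - 8*131) - 45681 = (112 - 1048) - 45681 = -936 - 45681 = -46617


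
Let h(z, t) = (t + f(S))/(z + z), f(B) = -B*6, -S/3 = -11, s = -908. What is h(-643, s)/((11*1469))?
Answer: 553/10390237 ≈ 5.3223e-5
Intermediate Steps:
S = 33 (S = -3*(-11) = 33)
f(B) = -6*B
h(z, t) = (-198 + t)/(2*z) (h(z, t) = (t - 6*33)/(z + z) = (t - 198)/((2*z)) = (-198 + t)*(1/(2*z)) = (-198 + t)/(2*z))
h(-643, s)/((11*1469)) = ((½)*(-198 - 908)/(-643))/((11*1469)) = ((½)*(-1/643)*(-1106))/16159 = (553/643)*(1/16159) = 553/10390237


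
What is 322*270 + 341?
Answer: 87281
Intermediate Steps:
322*270 + 341 = 86940 + 341 = 87281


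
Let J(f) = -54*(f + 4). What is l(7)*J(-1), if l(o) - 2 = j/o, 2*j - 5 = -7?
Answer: -2106/7 ≈ -300.86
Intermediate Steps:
J(f) = -216 - 54*f (J(f) = -54*(4 + f) = -216 - 54*f)
j = -1 (j = 5/2 + (1/2)*(-7) = 5/2 - 7/2 = -1)
l(o) = 2 - 1/o
l(7)*J(-1) = (2 - 1/7)*(-216 - 54*(-1)) = (2 - 1*1/7)*(-216 + 54) = (2 - 1/7)*(-162) = (13/7)*(-162) = -2106/7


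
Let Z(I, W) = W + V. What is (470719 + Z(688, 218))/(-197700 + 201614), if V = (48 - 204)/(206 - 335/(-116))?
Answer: 3803752117/31613378 ≈ 120.32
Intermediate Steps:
V = -6032/8077 (V = -156/(206 - 335*(-1/116)) = -156/(206 + 335/116) = -156/24231/116 = -156*116/24231 = -6032/8077 ≈ -0.74681)
Z(I, W) = -6032/8077 + W (Z(I, W) = W - 6032/8077 = -6032/8077 + W)
(470719 + Z(688, 218))/(-197700 + 201614) = (470719 + (-6032/8077 + 218))/(-197700 + 201614) = (470719 + 1754754/8077)/3914 = (3803752117/8077)*(1/3914) = 3803752117/31613378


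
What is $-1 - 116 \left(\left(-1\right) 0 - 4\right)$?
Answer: $463$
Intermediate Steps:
$-1 - 116 \left(\left(-1\right) 0 - 4\right) = -1 - 116 \left(0 - 4\right) = -1 - -464 = -1 + 464 = 463$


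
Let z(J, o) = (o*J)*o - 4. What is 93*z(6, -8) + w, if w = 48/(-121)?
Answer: 4276092/121 ≈ 35340.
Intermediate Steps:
z(J, o) = -4 + J*o² (z(J, o) = (J*o)*o - 4 = J*o² - 4 = -4 + J*o²)
w = -48/121 (w = 48*(-1/121) = -48/121 ≈ -0.39669)
93*z(6, -8) + w = 93*(-4 + 6*(-8)²) - 48/121 = 93*(-4 + 6*64) - 48/121 = 93*(-4 + 384) - 48/121 = 93*380 - 48/121 = 35340 - 48/121 = 4276092/121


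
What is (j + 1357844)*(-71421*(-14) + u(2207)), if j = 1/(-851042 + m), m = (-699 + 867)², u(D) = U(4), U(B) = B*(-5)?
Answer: 558558854910983367/411409 ≈ 1.3577e+12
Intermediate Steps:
U(B) = -5*B
u(D) = -20 (u(D) = -5*4 = -20)
m = 28224 (m = 168² = 28224)
j = -1/822818 (j = 1/(-851042 + 28224) = 1/(-822818) = -1/822818 ≈ -1.2153e-6)
(j + 1357844)*(-71421*(-14) + u(2207)) = (-1/822818 + 1357844)*(-71421*(-14) - 20) = 1117258484391*(999894 - 20)/822818 = (1117258484391/822818)*999874 = 558558854910983367/411409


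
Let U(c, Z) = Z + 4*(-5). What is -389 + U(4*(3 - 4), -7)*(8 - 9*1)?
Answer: -362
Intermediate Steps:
U(c, Z) = -20 + Z (U(c, Z) = Z - 20 = -20 + Z)
-389 + U(4*(3 - 4), -7)*(8 - 9*1) = -389 + (-20 - 7)*(8 - 9*1) = -389 - 27*(8 - 9) = -389 - 27*(-1) = -389 + 27 = -362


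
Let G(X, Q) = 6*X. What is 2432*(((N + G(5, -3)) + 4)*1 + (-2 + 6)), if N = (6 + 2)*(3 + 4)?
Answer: 228608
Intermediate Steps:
N = 56 (N = 8*7 = 56)
2432*(((N + G(5, -3)) + 4)*1 + (-2 + 6)) = 2432*(((56 + 6*5) + 4)*1 + (-2 + 6)) = 2432*(((56 + 30) + 4)*1 + 4) = 2432*((86 + 4)*1 + 4) = 2432*(90*1 + 4) = 2432*(90 + 4) = 2432*94 = 228608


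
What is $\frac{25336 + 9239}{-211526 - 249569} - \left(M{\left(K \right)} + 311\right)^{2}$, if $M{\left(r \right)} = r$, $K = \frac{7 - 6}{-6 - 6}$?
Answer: $- \frac{1283722766819}{13279536} \approx -96669.0$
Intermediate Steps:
$K = - \frac{1}{12}$ ($K = 1 \frac{1}{-12} = 1 \left(- \frac{1}{12}\right) = - \frac{1}{12} \approx -0.083333$)
$\frac{25336 + 9239}{-211526 - 249569} - \left(M{\left(K \right)} + 311\right)^{2} = \frac{25336 + 9239}{-211526 - 249569} - \left(- \frac{1}{12} + 311\right)^{2} = \frac{34575}{-461095} - \left(\frac{3731}{12}\right)^{2} = 34575 \left(- \frac{1}{461095}\right) - \frac{13920361}{144} = - \frac{6915}{92219} - \frac{13920361}{144} = - \frac{1283722766819}{13279536}$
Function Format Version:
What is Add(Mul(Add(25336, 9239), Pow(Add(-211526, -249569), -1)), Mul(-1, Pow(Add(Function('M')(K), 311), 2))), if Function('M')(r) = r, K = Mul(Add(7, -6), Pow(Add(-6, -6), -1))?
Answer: Rational(-1283722766819, 13279536) ≈ -96669.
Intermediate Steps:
K = Rational(-1, 12) (K = Mul(1, Pow(-12, -1)) = Mul(1, Rational(-1, 12)) = Rational(-1, 12) ≈ -0.083333)
Add(Mul(Add(25336, 9239), Pow(Add(-211526, -249569), -1)), Mul(-1, Pow(Add(Function('M')(K), 311), 2))) = Add(Mul(Add(25336, 9239), Pow(Add(-211526, -249569), -1)), Mul(-1, Pow(Add(Rational(-1, 12), 311), 2))) = Add(Mul(34575, Pow(-461095, -1)), Mul(-1, Pow(Rational(3731, 12), 2))) = Add(Mul(34575, Rational(-1, 461095)), Mul(-1, Rational(13920361, 144))) = Add(Rational(-6915, 92219), Rational(-13920361, 144)) = Rational(-1283722766819, 13279536)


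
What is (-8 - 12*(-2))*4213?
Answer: 67408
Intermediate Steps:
(-8 - 12*(-2))*4213 = (-8 + 24)*4213 = 16*4213 = 67408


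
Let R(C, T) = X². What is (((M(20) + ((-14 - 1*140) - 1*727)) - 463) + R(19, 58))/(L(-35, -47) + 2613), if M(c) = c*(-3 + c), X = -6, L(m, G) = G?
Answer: -484/1283 ≈ -0.37724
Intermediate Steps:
R(C, T) = 36 (R(C, T) = (-6)² = 36)
(((M(20) + ((-14 - 1*140) - 1*727)) - 463) + R(19, 58))/(L(-35, -47) + 2613) = (((20*(-3 + 20) + ((-14 - 1*140) - 1*727)) - 463) + 36)/(-47 + 2613) = (((20*17 + ((-14 - 140) - 727)) - 463) + 36)/2566 = (((340 + (-154 - 727)) - 463) + 36)*(1/2566) = (((340 - 881) - 463) + 36)*(1/2566) = ((-541 - 463) + 36)*(1/2566) = (-1004 + 36)*(1/2566) = -968*1/2566 = -484/1283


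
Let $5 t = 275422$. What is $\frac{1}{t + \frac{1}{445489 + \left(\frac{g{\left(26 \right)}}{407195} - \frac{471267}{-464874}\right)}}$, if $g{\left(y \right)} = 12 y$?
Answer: $\frac{140547918233531705}{7741997747458644464952} \approx 1.8154 \cdot 10^{-5}$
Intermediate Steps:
$t = \frac{275422}{5}$ ($t = \frac{1}{5} \cdot 275422 = \frac{275422}{5} \approx 55084.0$)
$\frac{1}{t + \frac{1}{445489 + \left(\frac{g{\left(26 \right)}}{407195} - \frac{471267}{-464874}\right)}} = \frac{1}{\frac{275422}{5} + \frac{1}{445489 + \left(\frac{12 \cdot 26}{407195} - \frac{471267}{-464874}\right)}} = \frac{1}{\frac{275422}{5} + \frac{1}{445489 + \left(312 \cdot \frac{1}{407195} - - \frac{157089}{154958}\right)}} = \frac{1}{\frac{275422}{5} + \frac{1}{445489 + \left(\frac{312}{407195} + \frac{157089}{154958}\right)}} = \frac{1}{\frac{275422}{5} + \frac{1}{445489 + \frac{64014202251}{63098122810}}} = \frac{1}{\frac{275422}{5} + \frac{1}{\frac{28109583646706341}{63098122810}}} = \frac{1}{\frac{275422}{5} + \frac{63098122810}{28109583646706341}} = \frac{1}{\frac{7741997747458644464952}{140547918233531705}} = \frac{140547918233531705}{7741997747458644464952}$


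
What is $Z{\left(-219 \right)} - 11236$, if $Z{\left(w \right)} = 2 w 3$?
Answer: $-12550$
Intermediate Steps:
$Z{\left(w \right)} = 6 w$
$Z{\left(-219 \right)} - 11236 = 6 \left(-219\right) - 11236 = -1314 - 11236 = -12550$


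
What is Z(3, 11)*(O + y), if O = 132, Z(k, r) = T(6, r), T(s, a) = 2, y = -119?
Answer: 26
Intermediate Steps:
Z(k, r) = 2
Z(3, 11)*(O + y) = 2*(132 - 119) = 2*13 = 26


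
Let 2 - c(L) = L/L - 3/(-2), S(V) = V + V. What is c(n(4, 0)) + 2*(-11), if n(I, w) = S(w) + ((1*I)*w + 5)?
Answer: -45/2 ≈ -22.500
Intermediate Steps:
S(V) = 2*V
n(I, w) = 5 + 2*w + I*w (n(I, w) = 2*w + ((1*I)*w + 5) = 2*w + (I*w + 5) = 2*w + (5 + I*w) = 5 + 2*w + I*w)
c(L) = -1/2 (c(L) = 2 - (L/L - 3/(-2)) = 2 - (1 - 3*(-1/2)) = 2 - (1 + 3/2) = 2 - 1*5/2 = 2 - 5/2 = -1/2)
c(n(4, 0)) + 2*(-11) = -1/2 + 2*(-11) = -1/2 - 22 = -45/2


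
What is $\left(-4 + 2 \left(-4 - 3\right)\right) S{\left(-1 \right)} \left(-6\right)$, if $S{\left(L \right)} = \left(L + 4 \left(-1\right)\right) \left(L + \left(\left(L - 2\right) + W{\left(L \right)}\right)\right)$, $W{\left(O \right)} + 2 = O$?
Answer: $3780$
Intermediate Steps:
$W{\left(O \right)} = -2 + O$
$S{\left(L \right)} = \left(-4 + L\right) \left(-4 + 3 L\right)$ ($S{\left(L \right)} = \left(L + 4 \left(-1\right)\right) \left(L + \left(\left(L - 2\right) + \left(-2 + L\right)\right)\right) = \left(L - 4\right) \left(L + \left(\left(-2 + L\right) + \left(-2 + L\right)\right)\right) = \left(-4 + L\right) \left(L + \left(-4 + 2 L\right)\right) = \left(-4 + L\right) \left(-4 + 3 L\right)$)
$\left(-4 + 2 \left(-4 - 3\right)\right) S{\left(-1 \right)} \left(-6\right) = \left(-4 + 2 \left(-4 - 3\right)\right) \left(16 - -16 + 3 \left(-1\right)^{2}\right) \left(-6\right) = \left(-4 + 2 \left(-4 - 3\right)\right) \left(16 + 16 + 3 \cdot 1\right) \left(-6\right) = \left(-4 + 2 \left(-7\right)\right) \left(16 + 16 + 3\right) \left(-6\right) = \left(-4 - 14\right) 35 \left(-6\right) = \left(-18\right) 35 \left(-6\right) = \left(-630\right) \left(-6\right) = 3780$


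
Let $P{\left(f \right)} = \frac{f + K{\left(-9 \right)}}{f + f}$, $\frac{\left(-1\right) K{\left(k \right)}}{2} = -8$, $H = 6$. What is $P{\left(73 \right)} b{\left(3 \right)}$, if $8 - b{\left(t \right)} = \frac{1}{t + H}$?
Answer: $\frac{6319}{1314} \approx 4.809$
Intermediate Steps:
$K{\left(k \right)} = 16$ ($K{\left(k \right)} = \left(-2\right) \left(-8\right) = 16$)
$b{\left(t \right)} = 8 - \frac{1}{6 + t}$ ($b{\left(t \right)} = 8 - \frac{1}{t + 6} = 8 - \frac{1}{6 + t}$)
$P{\left(f \right)} = \frac{16 + f}{2 f}$ ($P{\left(f \right)} = \frac{f + 16}{f + f} = \frac{16 + f}{2 f}$)
$P{\left(73 \right)} b{\left(3 \right)} = \frac{16 + 73}{2 \cdot 73} \frac{47 + 8 \cdot 3}{6 + 3} = \frac{1}{2} \cdot \frac{1}{73} \cdot 89 \frac{47 + 24}{9} = \frac{89 \cdot \frac{1}{9} \cdot 71}{146} = \frac{89}{146} \cdot \frac{71}{9} = \frac{6319}{1314}$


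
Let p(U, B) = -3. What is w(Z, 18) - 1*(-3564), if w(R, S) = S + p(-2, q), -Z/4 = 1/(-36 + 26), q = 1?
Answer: 3579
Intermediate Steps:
Z = ⅖ (Z = -4/(-36 + 26) = -4/(-10) = -4*(-⅒) = ⅖ ≈ 0.40000)
w(R, S) = -3 + S (w(R, S) = S - 3 = -3 + S)
w(Z, 18) - 1*(-3564) = (-3 + 18) - 1*(-3564) = 15 + 3564 = 3579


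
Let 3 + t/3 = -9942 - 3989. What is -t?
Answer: 41802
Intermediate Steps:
t = -41802 (t = -9 + 3*(-9942 - 3989) = -9 + 3*(-13931) = -9 - 41793 = -41802)
-t = -1*(-41802) = 41802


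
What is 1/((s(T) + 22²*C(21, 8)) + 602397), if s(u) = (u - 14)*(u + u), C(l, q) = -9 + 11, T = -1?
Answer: 1/603395 ≈ 1.6573e-6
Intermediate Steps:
C(l, q) = 2
s(u) = 2*u*(-14 + u) (s(u) = (-14 + u)*(2*u) = 2*u*(-14 + u))
1/((s(T) + 22²*C(21, 8)) + 602397) = 1/((2*(-1)*(-14 - 1) + 22²*2) + 602397) = 1/((2*(-1)*(-15) + 484*2) + 602397) = 1/((30 + 968) + 602397) = 1/(998 + 602397) = 1/603395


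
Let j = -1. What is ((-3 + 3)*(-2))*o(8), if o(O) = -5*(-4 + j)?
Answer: 0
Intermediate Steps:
o(O) = 25 (o(O) = -5*(-4 - 1) = -5*(-5) = 25)
((-3 + 3)*(-2))*o(8) = ((-3 + 3)*(-2))*25 = (0*(-2))*25 = 0*25 = 0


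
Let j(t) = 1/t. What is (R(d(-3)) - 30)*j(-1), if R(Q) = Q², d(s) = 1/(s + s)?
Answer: 1079/36 ≈ 29.972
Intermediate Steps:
d(s) = 1/(2*s)
j(t) = 1/t
(R(d(-3)) - 30)*j(-1) = (((½)/(-3))² - 30)/(-1) = (((½)*(-⅓))² - 30)*(-1) = ((-⅙)² - 30)*(-1) = (1/36 - 30)*(-1) = -1079/36*(-1) = 1079/36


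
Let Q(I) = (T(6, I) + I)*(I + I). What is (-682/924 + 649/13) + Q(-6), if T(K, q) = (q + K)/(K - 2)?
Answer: 66167/546 ≈ 121.18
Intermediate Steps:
T(K, q) = (K + q)/(-2 + K)
Q(I) = 2*I*(3/2 + 5*I/4) (Q(I) = ((6 + I)/(-2 + 6) + I)*(I + I) = ((6 + I)/4 + I)*(2*I) = ((3/2 + I/4) + I)*(2*I) = (3/2 + 5*I/4)*(2*I) = 2*I*(3/2 + 5*I/4))
(-682/924 + 649/13) + Q(-6) = (-682/924 + 649/13) + (½)*(-6)*(6 + 5*(-6)) = (-682*1/924 + 649*(1/13)) + (½)*(-6)*(6 - 30) = (-31/42 + 649/13) + (½)*(-6)*(-24) = 26855/546 + 72 = 66167/546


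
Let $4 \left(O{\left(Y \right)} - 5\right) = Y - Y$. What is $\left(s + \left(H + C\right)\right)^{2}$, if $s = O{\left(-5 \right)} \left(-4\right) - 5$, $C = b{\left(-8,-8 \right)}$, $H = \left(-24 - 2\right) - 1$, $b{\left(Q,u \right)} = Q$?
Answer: $3600$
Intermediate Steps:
$O{\left(Y \right)} = 5$ ($O{\left(Y \right)} = 5 + \frac{Y - Y}{4} = 5 + \frac{1}{4} \cdot 0 = 5 + 0 = 5$)
$H = -27$ ($H = -26 - 1 = -27$)
$C = -8$
$s = -25$ ($s = 5 \left(-4\right) - 5 = -20 - 5 = -25$)
$\left(s + \left(H + C\right)\right)^{2} = \left(-25 - 35\right)^{2} = \left(-60\right)^{2} = 3600$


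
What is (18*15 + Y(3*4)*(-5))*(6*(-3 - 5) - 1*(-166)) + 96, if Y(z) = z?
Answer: 24876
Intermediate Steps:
(18*15 + Y(3*4)*(-5))*(6*(-3 - 5) - 1*(-166)) + 96 = (18*15 + (3*4)*(-5))*(6*(-3 - 5) - 1*(-166)) + 96 = (270 + 12*(-5))*(6*(-8) + 166) + 96 = (270 - 60)*(-48 + 166) + 96 = 210*118 + 96 = 24780 + 96 = 24876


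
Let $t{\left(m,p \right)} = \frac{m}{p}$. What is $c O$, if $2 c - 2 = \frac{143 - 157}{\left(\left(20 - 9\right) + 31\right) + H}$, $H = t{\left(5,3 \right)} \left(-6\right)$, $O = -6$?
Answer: $- \frac{75}{16} \approx -4.6875$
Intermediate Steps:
$H = -10$ ($H = \frac{5}{3} \left(-6\right) = -10$)
$c = \frac{25}{32}$ ($c = 1 + \frac{\left(143 - 157\right) \frac{1}{\left(\left(20 - 9\right) + 31\right) - 10}}{2} = 1 + \frac{\left(-14\right) \frac{1}{\left(11 + 31\right) - 10}}{2} = 1 + \frac{\left(-14\right) \frac{1}{42 - 10}}{2} = 1 + \frac{\left(-14\right) \frac{1}{32}}{2} = 1 + \frac{1}{2} \left(- \frac{7}{16}\right) = 1 - \frac{7}{32} = \frac{25}{32} \approx 0.78125$)
$c O = \frac{25}{32} \left(-6\right) = - \frac{75}{16}$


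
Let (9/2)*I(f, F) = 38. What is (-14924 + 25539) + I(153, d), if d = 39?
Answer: 95611/9 ≈ 10623.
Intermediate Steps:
I(f, F) = 76/9 (I(f, F) = (2/9)*38 = 76/9)
(-14924 + 25539) + I(153, d) = (-14924 + 25539) + 76/9 = 10615 + 76/9 = 95611/9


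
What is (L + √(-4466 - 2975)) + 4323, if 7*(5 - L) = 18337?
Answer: 11959/7 + I*√7441 ≈ 1708.4 + 86.261*I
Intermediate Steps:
L = -18302/7 (L = 5 - ⅐*18337 = 5 - 18337/7 = -18302/7 ≈ -2614.6)
(L + √(-4466 - 2975)) + 4323 = (-18302/7 + √(-4466 - 2975)) + 4323 = (-18302/7 + √(-7441)) + 4323 = (-18302/7 + I*√7441) + 4323 = 11959/7 + I*√7441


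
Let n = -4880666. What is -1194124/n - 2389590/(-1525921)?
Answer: 6742464777572/3723755371693 ≈ 1.8107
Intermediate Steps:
-1194124/n - 2389590/(-1525921) = -1194124/(-4880666) - 2389590/(-1525921) = -1194124*(-1/4880666) - 2389590*(-1/1525921) = 597062/2440333 + 2389590/1525921 = 6742464777572/3723755371693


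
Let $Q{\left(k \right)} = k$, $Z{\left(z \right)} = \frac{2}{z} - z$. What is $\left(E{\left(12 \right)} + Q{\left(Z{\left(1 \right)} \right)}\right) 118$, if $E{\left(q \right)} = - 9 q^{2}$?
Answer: $-152810$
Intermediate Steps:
$Z{\left(z \right)} = - z + \frac{2}{z}$
$\left(E{\left(12 \right)} + Q{\left(Z{\left(1 \right)} \right)}\right) 118 = \left(- 9 \cdot 12^{2} + \left(\left(-1\right) 1 + \frac{2}{1}\right)\right) 118 = \left(\left(-9\right) 144 + \left(-1 + 2 \cdot 1\right)\right) 118 = \left(-1296 + \left(-1 + 2\right)\right) 118 = \left(-1296 + 1\right) 118 = \left(-1295\right) 118 = -152810$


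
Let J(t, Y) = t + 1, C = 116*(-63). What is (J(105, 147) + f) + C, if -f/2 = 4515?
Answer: -16232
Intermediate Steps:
f = -9030 (f = -2*4515 = -9030)
C = -7308
J(t, Y) = 1 + t
(J(105, 147) + f) + C = ((1 + 105) - 9030) - 7308 = (106 - 9030) - 7308 = -8924 - 7308 = -16232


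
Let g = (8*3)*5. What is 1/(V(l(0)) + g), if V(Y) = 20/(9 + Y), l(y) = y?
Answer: 9/1100 ≈ 0.0081818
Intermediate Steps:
g = 120 (g = 24*5 = 120)
1/(V(l(0)) + g) = 1/(20/(9 + 0) + 120) = 1/(20/9 + 120) = 1/(1100/9) = 9/1100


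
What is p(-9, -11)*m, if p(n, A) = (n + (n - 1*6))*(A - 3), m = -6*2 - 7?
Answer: -6384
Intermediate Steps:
m = -19 (m = -12 - 7 = -19)
p(n, A) = (-6 + 2*n)*(-3 + A) (p(n, A) = (n + (n - 6))*(-3 + A) = (n + (-6 + n))*(-3 + A) = (-6 + 2*n)*(-3 + A))
p(-9, -11)*m = (18 - 6*(-11) - 6*(-9) + 2*(-11)*(-9))*(-19) = (18 + 66 + 54 + 198)*(-19) = 336*(-19) = -6384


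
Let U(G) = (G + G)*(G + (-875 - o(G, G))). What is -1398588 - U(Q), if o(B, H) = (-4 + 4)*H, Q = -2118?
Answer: -14076936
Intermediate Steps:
o(B, H) = 0 (o(B, H) = 0*H = 0)
U(G) = 2*G*(-875 + G) (U(G) = (G + G)*(G + (-875 - 1*0)) = (2*G)*(G + (-875 + 0)) = (2*G)*(G - 875) = (2*G)*(-875 + G) = 2*G*(-875 + G))
-1398588 - U(Q) = -1398588 - 2*(-2118)*(-875 - 2118) = -1398588 - 2*(-2118)*(-2993) = -1398588 - 1*12678348 = -1398588 - 12678348 = -14076936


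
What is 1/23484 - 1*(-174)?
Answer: 4086217/23484 ≈ 174.00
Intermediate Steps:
1/23484 - 1*(-174) = 1/23484 + 174 = 4086217/23484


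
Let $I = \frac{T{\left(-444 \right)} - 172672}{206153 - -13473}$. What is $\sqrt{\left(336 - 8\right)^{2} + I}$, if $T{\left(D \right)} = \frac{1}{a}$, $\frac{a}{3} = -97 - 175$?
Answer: $\frac{\sqrt{1784789416755119346}}{4073064} \approx 328.0$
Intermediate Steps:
$a = -816$ ($a = 3 \left(-97 - 175\right) = 3 \left(-272\right) = -816$)
$T{\left(D \right)} = - \frac{1}{816}$ ($T{\left(D \right)} = \frac{1}{-816} = - \frac{1}{816}$)
$I = - \frac{12809123}{16292256}$ ($I = \frac{- \frac{1}{816} - 172672}{206153 - -13473} = - \frac{140900353}{816 \left(206153 + 13473\right)} = - \frac{140900353}{816 \cdot 219626} = \left(- \frac{140900353}{816}\right) \frac{1}{219626} = - \frac{12809123}{16292256} \approx -0.78621$)
$\sqrt{\left(336 - 8\right)^{2} + I} = \sqrt{\left(336 - 8\right)^{2} - \frac{12809123}{16292256}} = \sqrt{328^{2} - \frac{12809123}{16292256}} = \sqrt{107584 - \frac{12809123}{16292256}} = \sqrt{\frac{1752773260381}{16292256}} = \frac{\sqrt{1784789416755119346}}{4073064}$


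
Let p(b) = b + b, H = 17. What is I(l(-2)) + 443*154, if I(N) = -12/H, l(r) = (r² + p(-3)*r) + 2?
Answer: 1159762/17 ≈ 68221.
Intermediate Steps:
p(b) = 2*b
l(r) = 2 + r² - 6*r (l(r) = (r² + (2*(-3))*r) + 2 = (r² - 6*r) + 2 = 2 + r² - 6*r)
I(N) = -12/17
I(l(-2)) + 443*154 = -12/17 + 443*154 = -12/17 + 68222 = 1159762/17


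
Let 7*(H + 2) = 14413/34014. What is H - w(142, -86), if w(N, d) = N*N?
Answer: -685924265/34014 ≈ -20166.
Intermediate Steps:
H = -65969/34014 (H = -2 + (14413/34014)/7 = -2 + (14413*(1/34014))/7 = -2 + (⅐)*(14413/34014) = -2 + 2059/34014 = -65969/34014 ≈ -1.9395)
w(N, d) = N²
H - w(142, -86) = -65969/34014 - 1*142² = -65969/34014 - 1*20164 = -65969/34014 - 20164 = -685924265/34014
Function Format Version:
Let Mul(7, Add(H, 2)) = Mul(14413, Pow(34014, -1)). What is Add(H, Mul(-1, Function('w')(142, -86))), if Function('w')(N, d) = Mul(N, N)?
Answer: Rational(-685924265, 34014) ≈ -20166.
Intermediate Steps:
H = Rational(-65969, 34014) (H = Add(-2, Mul(Rational(1, 7), Mul(14413, Pow(34014, -1)))) = Add(-2, Mul(Rational(1, 7), Mul(14413, Rational(1, 34014)))) = Add(-2, Mul(Rational(1, 7), Rational(14413, 34014))) = Add(-2, Rational(2059, 34014)) = Rational(-65969, 34014) ≈ -1.9395)
Function('w')(N, d) = Pow(N, 2)
Add(H, Mul(-1, Function('w')(142, -86))) = Add(Rational(-65969, 34014), Mul(-1, Pow(142, 2))) = Add(Rational(-65969, 34014), Mul(-1, 20164)) = Add(Rational(-65969, 34014), -20164) = Rational(-685924265, 34014)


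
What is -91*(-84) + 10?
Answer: 7654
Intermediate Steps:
-91*(-84) + 10 = 7644 + 10 = 7654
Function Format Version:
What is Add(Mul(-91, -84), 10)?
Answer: 7654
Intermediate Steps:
Add(Mul(-91, -84), 10) = Add(7644, 10) = 7654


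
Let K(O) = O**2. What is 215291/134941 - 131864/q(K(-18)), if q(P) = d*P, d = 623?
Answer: 6415764727/6809527683 ≈ 0.94217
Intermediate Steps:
q(P) = 623*P
215291/134941 - 131864/q(K(-18)) = 215291/134941 - 131864/(623*(-18)**2) = 215291*(1/134941) - 131864/(623*324) = 215291/134941 - 131864/201852 = 215291/134941 - 131864*1/201852 = 215291/134941 - 32966/50463 = 6415764727/6809527683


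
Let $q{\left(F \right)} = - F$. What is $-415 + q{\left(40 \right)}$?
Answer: $-455$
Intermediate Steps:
$-415 + q{\left(40 \right)} = -415 - 40 = -455$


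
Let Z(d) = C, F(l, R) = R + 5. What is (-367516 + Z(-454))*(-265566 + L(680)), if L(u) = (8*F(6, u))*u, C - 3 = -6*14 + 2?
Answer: -1272185274230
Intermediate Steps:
F(l, R) = 5 + R
C = -79 (C = 3 + (-6*14 + 2) = 3 + (-84 + 2) = 3 - 82 = -79)
Z(d) = -79
L(u) = u*(40 + 8*u) (L(u) = (8*(5 + u))*u = (40 + 8*u)*u = u*(40 + 8*u))
(-367516 + Z(-454))*(-265566 + L(680)) = (-367516 - 79)*(-265566 + 8*680*(5 + 680)) = -367595*(-265566 + 8*680*685) = -367595*(-265566 + 3726400) = -367595*3460834 = -1272185274230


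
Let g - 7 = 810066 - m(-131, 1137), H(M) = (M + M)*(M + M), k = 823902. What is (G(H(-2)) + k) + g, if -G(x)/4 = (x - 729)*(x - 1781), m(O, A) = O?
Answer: -3399674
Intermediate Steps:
H(M) = 4*M² (H(M) = (2*M)*(2*M) = 4*M²)
G(x) = -4*(-1781 + x)*(-729 + x) (G(x) = -4*(x - 729)*(x - 1781) = -4*(-729 + x)*(-1781 + x) = -4*(-1781 + x)*(-729 + x))
g = 810204 (g = 7 + (810066 - 1*(-131)) = 7 + (810066 + 131) = 7 + 810197 = 810204)
(G(H(-2)) + k) + g = ((-5193396 - 4*(4*(-2)²)² + 10040*(4*(-2)²)) + 823902) + 810204 = ((-5193396 - 4*(4*4)² + 10040*(4*4)) + 823902) + 810204 = ((-5193396 - 4*16² + 10040*16) + 823902) + 810204 = ((-5193396 - 4*256 + 160640) + 823902) + 810204 = ((-5193396 - 1024 + 160640) + 823902) + 810204 = (-5033780 + 823902) + 810204 = -4209878 + 810204 = -3399674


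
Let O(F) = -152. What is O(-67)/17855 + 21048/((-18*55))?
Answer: -12532084/589215 ≈ -21.269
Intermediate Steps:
O(-67)/17855 + 21048/((-18*55)) = -152/17855 + 21048/((-18*55)) = -152*1/17855 + 21048/(-990) = -152/17855 + 21048*(-1/990) = -152/17855 - 3508/165 = -12532084/589215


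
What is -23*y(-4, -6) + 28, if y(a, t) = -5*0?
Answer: 28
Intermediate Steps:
y(a, t) = 0
-23*y(-4, -6) + 28 = -23*0 + 28 = 0 + 28 = 28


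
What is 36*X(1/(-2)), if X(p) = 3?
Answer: 108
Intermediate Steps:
36*X(1/(-2)) = 36*3 = 108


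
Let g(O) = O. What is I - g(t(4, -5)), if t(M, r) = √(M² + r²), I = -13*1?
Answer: -13 - √41 ≈ -19.403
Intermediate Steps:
I = -13
I - g(t(4, -5)) = -13 - √(4² + (-5)²) = -13 - √(16 + 25) = -13 - √41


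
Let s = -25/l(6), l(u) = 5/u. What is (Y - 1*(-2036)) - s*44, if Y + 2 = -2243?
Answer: 1111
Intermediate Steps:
Y = -2245 (Y = -2 - 2243 = -2245)
s = -30 (s = -25/(5/6) = -25/(5*(1/6)) = -25/5/6 = -25*6/5 = -30)
(Y - 1*(-2036)) - s*44 = (-2245 - 1*(-2036)) - (-30)*44 = (-2245 + 2036) - 1*(-1320) = -209 + 1320 = 1111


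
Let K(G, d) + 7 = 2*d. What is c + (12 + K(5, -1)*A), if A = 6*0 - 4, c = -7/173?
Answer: 8297/173 ≈ 47.960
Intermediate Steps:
c = -7/173 (c = -7*1/173 = -7/173 ≈ -0.040462)
K(G, d) = -7 + 2*d
A = -4 (A = 0 - 4 = -4)
c + (12 + K(5, -1)*A) = -7/173 + (12 + (-7 + 2*(-1))*(-4)) = -7/173 + (12 + (-7 - 2)*(-4)) = -7/173 + (12 - 9*(-4)) = -7/173 + (12 + 36) = -7/173 + 48 = 8297/173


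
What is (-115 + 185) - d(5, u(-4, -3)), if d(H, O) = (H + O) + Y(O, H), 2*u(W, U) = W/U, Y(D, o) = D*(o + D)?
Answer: 545/9 ≈ 60.556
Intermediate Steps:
Y(D, o) = D*(D + o)
u(W, U) = W/(2*U) (u(W, U) = (W/U)/2 = W/(2*U))
d(H, O) = H + O + O*(H + O) (d(H, O) = (H + O) + O*(O + H) = (H + O) + O*(H + O) = H + O + O*(H + O))
(-115 + 185) - d(5, u(-4, -3)) = (-115 + 185) - (5 + (½)*(-4)/(-3) + ((½)*(-4)/(-3))*(5 + (½)*(-4)/(-3))) = 70 - (5 + (½)*(-4)*(-⅓) + ((½)*(-4)*(-⅓))*(5 + (½)*(-4)*(-⅓))) = 70 - (5 + ⅔ + 2*(5 + ⅔)/3) = 70 - (5 + ⅔ + (⅔)*(17/3)) = 70 - (5 + ⅔ + 34/9) = 70 - 1*85/9 = 70 - 85/9 = 545/9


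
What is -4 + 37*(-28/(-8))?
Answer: 251/2 ≈ 125.50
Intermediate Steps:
-4 + 37*(-28/(-8)) = -4 + 37*(-28*(-⅛)) = -4 + 37*(7/2) = -4 + 259/2 = 251/2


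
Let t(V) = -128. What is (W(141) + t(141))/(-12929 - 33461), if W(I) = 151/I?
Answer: 17897/6540990 ≈ 0.0027361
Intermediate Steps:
(W(141) + t(141))/(-12929 - 33461) = (151/141 - 128)/(-12929 - 33461) = (151*(1/141) - 128)/(-46390) = (151/141 - 128)*(-1/46390) = -17897/141*(-1/46390) = 17897/6540990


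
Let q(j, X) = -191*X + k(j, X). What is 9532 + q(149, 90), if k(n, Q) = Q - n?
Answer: -7717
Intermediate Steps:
q(j, X) = -j - 190*X (q(j, X) = -191*X + (X - j) = -j - 190*X)
9532 + q(149, 90) = 9532 + (-1*149 - 190*90) = 9532 + (-149 - 17100) = 9532 - 17249 = -7717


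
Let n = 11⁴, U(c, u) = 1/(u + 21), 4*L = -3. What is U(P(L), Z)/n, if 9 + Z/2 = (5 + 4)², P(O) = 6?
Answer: 1/2415765 ≈ 4.1395e-7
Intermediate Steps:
L = -¾ (L = (¼)*(-3) = -¾ ≈ -0.75000)
Z = 144 (Z = -18 + 2*(5 + 4)² = -18 + 2*9² = -18 + 2*81 = -18 + 162 = 144)
U(c, u) = 1/(21 + u)
n = 14641
U(P(L), Z)/n = 1/((21 + 144)*14641) = (1/14641)/165 = (1/165)*(1/14641) = 1/2415765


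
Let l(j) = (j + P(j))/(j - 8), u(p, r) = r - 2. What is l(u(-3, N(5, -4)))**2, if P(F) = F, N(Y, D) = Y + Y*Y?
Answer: 196/25 ≈ 7.8400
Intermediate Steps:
N(Y, D) = Y + Y**2
u(p, r) = -2 + r
l(j) = 2*j/(-8 + j) (l(j) = (j + j)/(j - 8) = (2*j)/(-8 + j) = 2*j/(-8 + j))
l(u(-3, N(5, -4)))**2 = (2*(-2 + 5*(1 + 5))/(-8 + (-2 + 5*(1 + 5))))**2 = (2*(-2 + 5*6)/(-8 + (-2 + 5*6)))**2 = (2*(-2 + 30)/(-8 + (-2 + 30)))**2 = (2*28/(-8 + 28))**2 = (2*28/20)**2 = (2*28*(1/20))**2 = (14/5)**2 = 196/25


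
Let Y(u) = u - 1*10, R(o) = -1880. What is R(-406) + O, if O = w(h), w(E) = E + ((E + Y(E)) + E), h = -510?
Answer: -3930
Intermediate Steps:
Y(u) = -10 + u (Y(u) = u - 10 = -10 + u)
w(E) = -10 + 4*E (w(E) = E + ((E + (-10 + E)) + E) = E + ((-10 + 2*E) + E) = E + (-10 + 3*E) = -10 + 4*E)
O = -2050 (O = -10 + 4*(-510) = -10 - 2040 = -2050)
R(-406) + O = -1880 - 2050 = -3930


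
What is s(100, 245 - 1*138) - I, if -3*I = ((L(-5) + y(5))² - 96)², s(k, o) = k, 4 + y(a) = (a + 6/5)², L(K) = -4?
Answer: 269603800141/1171875 ≈ 2.3006e+5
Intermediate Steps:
y(a) = -4 + (6/5 + a)² (y(a) = -4 + (a + 6/5)² = -4 + (6/5 + a)²)
I = -269486612641/1171875 (I = -((-4 + (-4 + (6 + 5*5)²/25))² - 96)²/3 = -((-4 + (-4 + (6 + 25)²/25))² - 96)²/3 = -((-4 + (-4 + (1/25)*31²))² - 96)²/3 = -((-4 + (-4 + (1/25)*961))² - 96)²/3 = -((-4 + (-4 + 961/25))² - 96)²/3 = -((-4 + 861/25)² - 96)²/3 = -((761/25)² - 96)²/3 = -(579121/625 - 96)²/3 = -(519121/625)²/3 = -⅓*269486612641/390625 = -269486612641/1171875 ≈ -2.2996e+5)
s(100, 245 - 1*138) - I = 100 - 1*(-269486612641/1171875) = 100 + 269486612641/1171875 = 269603800141/1171875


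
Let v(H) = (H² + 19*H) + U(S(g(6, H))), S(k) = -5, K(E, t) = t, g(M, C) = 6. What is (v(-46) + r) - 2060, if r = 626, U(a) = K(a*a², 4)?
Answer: -188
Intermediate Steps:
U(a) = 4
v(H) = 4 + H² + 19*H (v(H) = (H² + 19*H) + 4 = 4 + H² + 19*H)
(v(-46) + r) - 2060 = ((4 + (-46)² + 19*(-46)) + 626) - 2060 = ((4 + 2116 - 874) + 626) - 2060 = (1246 + 626) - 2060 = 1872 - 2060 = -188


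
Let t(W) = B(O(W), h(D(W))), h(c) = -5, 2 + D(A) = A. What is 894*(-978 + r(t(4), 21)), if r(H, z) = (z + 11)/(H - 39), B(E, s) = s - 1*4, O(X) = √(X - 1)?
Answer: -874928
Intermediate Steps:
O(X) = √(-1 + X)
D(A) = -2 + A
B(E, s) = -4 + s (B(E, s) = s - 4 = -4 + s)
t(W) = -9 (t(W) = -4 - 5 = -9)
r(H, z) = (11 + z)/(-39 + H)
894*(-978 + r(t(4), 21)) = 894*(-978 + (11 + 21)/(-39 - 9)) = 894*(-978 + 32/(-48)) = 894*(-978 - 1/48*32) = 894*(-978 - ⅔) = 894*(-2936/3) = -874928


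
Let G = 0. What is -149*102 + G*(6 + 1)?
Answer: -15198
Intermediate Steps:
-149*102 + G*(6 + 1) = -149*102 + 0*(6 + 1) = -15198 + 0*7 = -15198 + 0 = -15198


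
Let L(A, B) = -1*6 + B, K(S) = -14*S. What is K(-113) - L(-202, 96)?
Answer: 1492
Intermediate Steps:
L(A, B) = -6 + B
K(-113) - L(-202, 96) = -14*(-113) - (-6 + 96) = 1582 - 1*90 = 1582 - 90 = 1492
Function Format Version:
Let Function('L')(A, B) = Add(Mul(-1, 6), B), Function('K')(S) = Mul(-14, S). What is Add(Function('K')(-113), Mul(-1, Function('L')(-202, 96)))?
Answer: 1492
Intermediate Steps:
Function('L')(A, B) = Add(-6, B)
Add(Function('K')(-113), Mul(-1, Function('L')(-202, 96))) = Add(Mul(-14, -113), Mul(-1, Add(-6, 96))) = Add(1582, Mul(-1, 90)) = Add(1582, -90) = 1492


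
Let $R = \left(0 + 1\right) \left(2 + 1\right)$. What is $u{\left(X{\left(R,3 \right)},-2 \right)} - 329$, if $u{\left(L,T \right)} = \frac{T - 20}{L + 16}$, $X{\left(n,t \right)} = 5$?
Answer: $- \frac{6931}{21} \approx -330.05$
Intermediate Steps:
$R = 3$ ($R = 1 \cdot 3 = 3$)
$u{\left(L,T \right)} = \frac{-20 + T}{16 + L}$
$u{\left(X{\left(R,3 \right)},-2 \right)} - 329 = \frac{-20 - 2}{16 + 5} - 329 = \frac{1}{21} \left(-22\right) - 329 = - \frac{22}{21} - 329 = - \frac{6931}{21}$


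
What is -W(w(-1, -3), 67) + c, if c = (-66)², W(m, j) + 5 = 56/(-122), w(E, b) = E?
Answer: 266049/61 ≈ 4361.5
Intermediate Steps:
W(m, j) = -333/61 (W(m, j) = -5 + 56/(-122) = -5 + 56*(-1/122) = -5 - 28/61 = -333/61)
c = 4356
-W(w(-1, -3), 67) + c = -1*(-333/61) + 4356 = 333/61 + 4356 = 266049/61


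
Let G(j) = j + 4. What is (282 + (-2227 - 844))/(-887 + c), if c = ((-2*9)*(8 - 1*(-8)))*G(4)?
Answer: 2789/3191 ≈ 0.87402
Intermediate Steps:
G(j) = 4 + j
c = -2304 (c = ((-2*9)*(8 - 1*(-8)))*(4 + 4) = -18*(8 + 8)*8 = -18*16*8 = -288*8 = -2304)
(282 + (-2227 - 844))/(-887 + c) = (282 + (-2227 - 844))/(-887 - 2304) = (282 - 3071)/(-3191) = -2789*(-1/3191) = 2789/3191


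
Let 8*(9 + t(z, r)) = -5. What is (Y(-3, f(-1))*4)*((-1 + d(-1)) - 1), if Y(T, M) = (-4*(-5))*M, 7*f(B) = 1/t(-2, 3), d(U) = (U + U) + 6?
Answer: -1280/539 ≈ -2.3748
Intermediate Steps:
t(z, r) = -77/8 (t(z, r) = -9 + (⅛)*(-5) = -9 - 5/8 = -77/8)
d(U) = 6 + 2*U (d(U) = 2*U + 6 = 6 + 2*U)
f(B) = -8/539 (f(B) = 1/(7*(-77/8)) = (⅐)*(-8/77) = -8/539)
Y(T, M) = 20*M
(Y(-3, f(-1))*4)*((-1 + d(-1)) - 1) = ((20*(-8/539))*4)*((-1 + (6 + 2*(-1))) - 1) = (-160/539*4)*((-1 + (6 - 2)) - 1) = -640*((-1 + 4) - 1)/539 = -640*(3 - 1)/539 = -640/539*2 = -1280/539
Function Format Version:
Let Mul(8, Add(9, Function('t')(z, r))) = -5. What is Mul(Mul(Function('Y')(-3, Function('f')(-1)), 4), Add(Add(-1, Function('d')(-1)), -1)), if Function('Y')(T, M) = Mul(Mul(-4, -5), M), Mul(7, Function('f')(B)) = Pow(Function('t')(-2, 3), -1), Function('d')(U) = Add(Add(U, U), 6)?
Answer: Rational(-1280, 539) ≈ -2.3748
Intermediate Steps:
Function('t')(z, r) = Rational(-77, 8) (Function('t')(z, r) = Add(-9, Mul(Rational(1, 8), -5)) = Add(-9, Rational(-5, 8)) = Rational(-77, 8))
Function('d')(U) = Add(6, Mul(2, U)) (Function('d')(U) = Add(Mul(2, U), 6) = Add(6, Mul(2, U)))
Function('f')(B) = Rational(-8, 539) (Function('f')(B) = Mul(Rational(1, 7), Pow(Rational(-77, 8), -1)) = Mul(Rational(1, 7), Rational(-8, 77)) = Rational(-8, 539))
Function('Y')(T, M) = Mul(20, M)
Mul(Mul(Function('Y')(-3, Function('f')(-1)), 4), Add(Add(-1, Function('d')(-1)), -1)) = Mul(Mul(Mul(20, Rational(-8, 539)), 4), Add(Add(-1, Add(6, Mul(2, -1))), -1)) = Mul(Mul(Rational(-160, 539), 4), Add(Add(-1, Add(6, -2)), -1)) = Mul(Rational(-640, 539), Add(Add(-1, 4), -1)) = Mul(Rational(-640, 539), Add(3, -1)) = Mul(Rational(-640, 539), 2) = Rational(-1280, 539)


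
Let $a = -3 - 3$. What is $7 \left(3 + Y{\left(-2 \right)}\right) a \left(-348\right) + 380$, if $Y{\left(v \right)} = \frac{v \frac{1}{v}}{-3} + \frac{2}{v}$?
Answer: $24740$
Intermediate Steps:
$Y{\left(v \right)} = - \frac{1}{3} + \frac{2}{v}$ ($Y{\left(v \right)} = 1 \left(- \frac{1}{3}\right) + \frac{2}{v} = - \frac{1}{3} + \frac{2}{v}$)
$a = -6$ ($a = -3 - 3 = -6$)
$7 \left(3 + Y{\left(-2 \right)}\right) a \left(-348\right) + 380 = 7 \left(3 + \frac{6 - -2}{3 \left(-2\right)}\right) \left(-6\right) \left(-348\right) + 380 = 7 \left(3 + \frac{1}{3} \left(- \frac{1}{2}\right) \left(6 + 2\right)\right) \left(-6\right) \left(-348\right) + 380 = 7 \left(3 + \frac{1}{3} \left(- \frac{1}{2}\right) 8\right) \left(-6\right) \left(-348\right) + 380 = 7 \left(3 - \frac{4}{3}\right) \left(-6\right) \left(-348\right) + 380 = 7 \cdot \frac{5}{3} \left(-6\right) \left(-348\right) + 380 = \frac{35}{3} \left(-6\right) \left(-348\right) + 380 = \left(-70\right) \left(-348\right) + 380 = 24360 + 380 = 24740$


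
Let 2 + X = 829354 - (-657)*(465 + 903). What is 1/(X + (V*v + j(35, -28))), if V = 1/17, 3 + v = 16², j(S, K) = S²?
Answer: 17/29399254 ≈ 5.7825e-7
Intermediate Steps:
v = 253 (v = -3 + 16² = -3 + 256 = 253)
V = 1/17 ≈ 0.058824
X = 1728128 (X = -2 + (829354 - (-657)*(465 + 903)) = -2 + (829354 - (-657)*1368) = -2 + (829354 - 1*(-898776)) = -2 + (829354 + 898776) = -2 + 1728130 = 1728128)
1/(X + (V*v + j(35, -28))) = 1/(1728128 + ((1/17)*253 + 35²)) = 1/(1728128 + (253/17 + 1225)) = 1/(1728128 + 21078/17) = 1/(29399254/17) = 17/29399254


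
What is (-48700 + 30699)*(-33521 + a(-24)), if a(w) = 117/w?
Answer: 4827994207/8 ≈ 6.0350e+8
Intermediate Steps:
(-48700 + 30699)*(-33521 + a(-24)) = (-48700 + 30699)*(-33521 + 117/(-24)) = -18001*(-33521 + 117*(-1/24)) = -18001*(-33521 - 39/8) = -18001*(-268207/8) = 4827994207/8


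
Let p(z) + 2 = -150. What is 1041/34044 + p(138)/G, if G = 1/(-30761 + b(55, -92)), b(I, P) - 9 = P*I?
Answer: 61771975899/11348 ≈ 5.4434e+6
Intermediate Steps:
b(I, P) = 9 + I*P (b(I, P) = 9 + P*I = 9 + I*P)
p(z) = -152 (p(z) = -2 - 150 = -152)
G = -1/35812 (G = 1/(-30761 + (9 + 55*(-92))) = 1/(-30761 + (9 - 5060)) = 1/(-30761 - 5051) = 1/(-35812) = -1/35812 ≈ -2.7924e-5)
1041/34044 + p(138)/G = 1041/34044 - 152/(-1/35812) = 1041*(1/34044) - 152*(-35812) = 347/11348 + 5443424 = 61771975899/11348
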